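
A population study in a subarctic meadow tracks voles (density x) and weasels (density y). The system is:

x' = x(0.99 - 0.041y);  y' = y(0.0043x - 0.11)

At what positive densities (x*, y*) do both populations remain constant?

x* ≈ 25.6, y* ≈ 24.1

Set dy/dt = 0 with y > 0: 0.0043x - 0.11 = 0, so x* = 0.11/0.0043 = 25.6.
Set dx/dt = 0 with x > 0: 0.99 - 0.041y = 0, so y* = 0.99/0.041 = 24.1.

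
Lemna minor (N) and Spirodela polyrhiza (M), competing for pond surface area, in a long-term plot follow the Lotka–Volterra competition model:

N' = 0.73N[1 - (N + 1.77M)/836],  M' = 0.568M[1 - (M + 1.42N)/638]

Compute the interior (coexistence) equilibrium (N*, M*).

Setting both brackets to zero gives the nullclines N + 1.77M = 836 and 1.42N + M = 638.
Substituting M = 638 - 1.42N into the first: N(1 - 1.77·1.42) = 836 - 1.77·638.
So N* = -293/-1.51 = 194, and then M* = 638 - 1.42·194 = 363.

N* ≈ 194, M* ≈ 363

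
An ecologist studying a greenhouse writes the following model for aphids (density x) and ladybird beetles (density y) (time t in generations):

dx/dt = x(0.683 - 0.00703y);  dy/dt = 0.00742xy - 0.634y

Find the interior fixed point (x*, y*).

Set dy/dt = 0 with y > 0: 0.00742x - 0.634 = 0, so x* = 0.634/0.00742 = 85.4.
Set dx/dt = 0 with x > 0: 0.683 - 0.00703y = 0, so y* = 0.683/0.00703 = 97.2.

x* ≈ 85.4, y* ≈ 97.2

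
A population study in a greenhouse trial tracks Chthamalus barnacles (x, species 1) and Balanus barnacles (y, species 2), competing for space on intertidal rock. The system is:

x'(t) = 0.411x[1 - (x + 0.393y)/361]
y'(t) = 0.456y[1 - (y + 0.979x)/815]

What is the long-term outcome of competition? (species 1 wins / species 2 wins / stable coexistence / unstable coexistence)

stable coexistence

Compare the nullcline intercepts: K1/α12 = 361/0.393 = 919 > K2 = 815; K2/α21 = 815/0.979 = 832 > K1 = 361.
Since both inequalities hold, each species can invade when rare, so the interior equilibrium is stable.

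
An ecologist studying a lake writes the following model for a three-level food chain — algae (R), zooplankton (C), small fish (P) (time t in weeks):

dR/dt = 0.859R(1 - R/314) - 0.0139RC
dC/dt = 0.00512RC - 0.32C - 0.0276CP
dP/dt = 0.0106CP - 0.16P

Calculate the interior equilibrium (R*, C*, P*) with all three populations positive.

From dP/dt = 0: 0.0106C* = 0.16, so C* = 15.1.
From dR/dt = 0: 0.859(1 - R*/314) = 0.0139·15.1, giving R* = 314·(1 - 0.244) = 237.
From dC/dt = 0: 0.00512·237 - 0.32 = 0.0276P*, so P* = 0.895/0.0276 = 32.4.

R* ≈ 237, C* ≈ 15.1, P* ≈ 32.4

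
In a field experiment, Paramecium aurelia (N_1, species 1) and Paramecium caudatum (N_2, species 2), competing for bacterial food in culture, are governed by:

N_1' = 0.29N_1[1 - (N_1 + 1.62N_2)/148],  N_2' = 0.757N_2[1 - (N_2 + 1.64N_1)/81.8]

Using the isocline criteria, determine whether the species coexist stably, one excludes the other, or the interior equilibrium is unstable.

Compare the nullcline intercepts: K1/α12 = 148/1.62 = 91.4 > K2 = 81.8; K2/α21 = 81.8/1.64 = 49.9 < K1 = 148.
Since the inequalities point opposite ways, species 1 can invade but species 2 cannot.

species 1 excludes species 2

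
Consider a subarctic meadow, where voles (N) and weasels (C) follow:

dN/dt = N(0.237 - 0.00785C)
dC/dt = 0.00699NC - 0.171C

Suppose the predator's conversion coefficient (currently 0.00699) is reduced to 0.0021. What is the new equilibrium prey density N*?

N* ≈ 81.4

At the interior fixed point, setting dC/dt = 0 with C > 0 fixes N* = (predator death rate)/(NC coefficient) — independent of the other coefficients.
With the change, N* = 0.171/0.0021 = 81.4; it rises from 24.5.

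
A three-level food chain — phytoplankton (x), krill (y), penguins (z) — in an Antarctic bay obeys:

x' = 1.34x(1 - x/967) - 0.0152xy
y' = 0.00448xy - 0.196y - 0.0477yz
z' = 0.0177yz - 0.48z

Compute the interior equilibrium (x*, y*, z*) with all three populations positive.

From dz/dt = 0: 0.0177y* = 0.48, so y* = 27.1.
From dx/dt = 0: 1.34(1 - x*/967) = 0.0152·27.1, giving x* = 967·(1 - 0.308) = 670.
From dy/dt = 0: 0.00448·670 - 0.196 = 0.0477z*, so z* = 2.8/0.0477 = 58.8.

x* ≈ 670, y* ≈ 27.1, z* ≈ 58.8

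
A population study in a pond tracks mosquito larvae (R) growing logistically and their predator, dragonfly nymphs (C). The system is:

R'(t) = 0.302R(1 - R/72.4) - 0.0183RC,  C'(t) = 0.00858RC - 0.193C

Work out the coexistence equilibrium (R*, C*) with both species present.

R* ≈ 22.5, C* ≈ 11.4

From dC/dt = 0 with C > 0: 0.00858R* = 0.193, so R* = 22.5.
Substitute into dR/dt = 0: 0.302(1 - 22.5/72.4) = 0.0183C*.
The bracket is 0.689, giving C* = 0.208/0.0183 = 11.4.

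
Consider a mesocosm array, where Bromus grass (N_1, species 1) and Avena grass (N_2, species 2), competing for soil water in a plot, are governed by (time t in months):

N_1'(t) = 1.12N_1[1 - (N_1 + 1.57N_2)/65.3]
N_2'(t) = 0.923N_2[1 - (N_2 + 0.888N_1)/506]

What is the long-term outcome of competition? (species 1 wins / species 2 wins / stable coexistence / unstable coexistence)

Compare the nullcline intercepts: K1/α12 = 65.3/1.57 = 41.6 < K2 = 506; K2/α21 = 506/0.888 = 570 > K1 = 65.3.
Since the inequalities point opposite ways, species 2 can invade but species 1 cannot.

species 2 excludes species 1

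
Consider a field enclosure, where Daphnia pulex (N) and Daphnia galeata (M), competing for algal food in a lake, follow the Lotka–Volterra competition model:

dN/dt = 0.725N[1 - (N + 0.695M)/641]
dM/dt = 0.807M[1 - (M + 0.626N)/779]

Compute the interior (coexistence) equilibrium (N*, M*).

N* ≈ 176, M* ≈ 669

Setting both brackets to zero gives the nullclines N + 0.695M = 641 and 0.626N + M = 779.
Substituting M = 779 - 0.626N into the first: N(1 - 0.695·0.626) = 641 - 0.695·779.
So N* = 99.6/0.565 = 176, and then M* = 779 - 0.626·176 = 669.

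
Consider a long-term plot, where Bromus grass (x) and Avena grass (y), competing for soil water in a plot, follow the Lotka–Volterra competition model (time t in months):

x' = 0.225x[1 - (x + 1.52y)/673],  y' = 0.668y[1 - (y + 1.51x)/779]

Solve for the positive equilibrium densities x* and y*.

x* ≈ 395, y* ≈ 183

Setting both brackets to zero gives the nullclines x + 1.52y = 673 and 1.51x + y = 779.
Substituting y = 779 - 1.51x into the first: x(1 - 1.52·1.51) = 673 - 1.52·779.
So x* = -511/-1.3 = 395, and then y* = 779 - 1.51·395 = 183.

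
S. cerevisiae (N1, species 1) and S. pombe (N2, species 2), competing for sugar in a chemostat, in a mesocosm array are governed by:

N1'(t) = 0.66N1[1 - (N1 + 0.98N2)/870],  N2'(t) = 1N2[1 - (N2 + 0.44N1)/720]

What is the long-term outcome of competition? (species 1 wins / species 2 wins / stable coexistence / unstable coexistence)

Compare the nullcline intercepts: K1/α12 = 870/0.98 = 888 > K2 = 720; K2/α21 = 720/0.44 = 1640 > K1 = 870.
Since both inequalities hold, each species can invade when rare, so the interior equilibrium is stable.

stable coexistence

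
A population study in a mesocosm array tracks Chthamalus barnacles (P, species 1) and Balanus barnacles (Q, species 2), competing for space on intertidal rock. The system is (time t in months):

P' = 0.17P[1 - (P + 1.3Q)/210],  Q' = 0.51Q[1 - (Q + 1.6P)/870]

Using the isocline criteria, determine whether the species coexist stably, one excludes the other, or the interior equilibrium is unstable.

Compare the nullcline intercepts: K1/α12 = 210/1.3 = 162 < K2 = 870; K2/α21 = 870/1.6 = 544 > K1 = 210.
Since the inequalities point opposite ways, species 2 can invade but species 1 cannot.

species 2 excludes species 1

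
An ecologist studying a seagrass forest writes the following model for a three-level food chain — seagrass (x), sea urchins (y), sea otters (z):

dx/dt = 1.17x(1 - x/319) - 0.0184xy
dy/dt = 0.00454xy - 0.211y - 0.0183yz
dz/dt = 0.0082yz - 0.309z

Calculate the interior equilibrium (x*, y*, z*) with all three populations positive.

From dz/dt = 0: 0.0082y* = 0.309, so y* = 37.7.
From dx/dt = 0: 1.17(1 - x*/319) = 0.0184·37.7, giving x* = 319·(1 - 0.593) = 130.
From dy/dt = 0: 0.00454·130 - 0.211 = 0.0183z*, so z* = 0.379/0.0183 = 20.7.

x* ≈ 130, y* ≈ 37.7, z* ≈ 20.7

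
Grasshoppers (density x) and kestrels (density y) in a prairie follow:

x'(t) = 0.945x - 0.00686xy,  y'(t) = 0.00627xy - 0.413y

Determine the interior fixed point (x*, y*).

Set dy/dt = 0 with y > 0: 0.00627x - 0.413 = 0, so x* = 0.413/0.00627 = 65.9.
Set dx/dt = 0 with x > 0: 0.945 - 0.00686y = 0, so y* = 0.945/0.00686 = 138.

x* ≈ 65.9, y* ≈ 138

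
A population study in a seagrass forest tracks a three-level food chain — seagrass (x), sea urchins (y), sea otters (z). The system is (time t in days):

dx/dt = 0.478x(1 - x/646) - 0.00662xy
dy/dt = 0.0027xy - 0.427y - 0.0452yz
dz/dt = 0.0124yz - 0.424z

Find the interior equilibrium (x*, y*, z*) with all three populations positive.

x* ≈ 340, y* ≈ 34.2, z* ≈ 10.9

From dz/dt = 0: 0.0124y* = 0.424, so y* = 34.2.
From dx/dt = 0: 0.478(1 - x*/646) = 0.00662·34.2, giving x* = 646·(1 - 0.474) = 340.
From dy/dt = 0: 0.0027·340 - 0.427 = 0.0452z*, so z* = 0.491/0.0452 = 10.9.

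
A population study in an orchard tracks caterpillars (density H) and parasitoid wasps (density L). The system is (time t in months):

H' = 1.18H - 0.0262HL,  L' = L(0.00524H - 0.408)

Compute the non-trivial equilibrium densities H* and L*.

Set dL/dt = 0 with L > 0: 0.00524H - 0.408 = 0, so H* = 0.408/0.00524 = 77.9.
Set dH/dt = 0 with H > 0: 1.18 - 0.0262L = 0, so L* = 1.18/0.0262 = 45.

H* ≈ 77.9, L* ≈ 45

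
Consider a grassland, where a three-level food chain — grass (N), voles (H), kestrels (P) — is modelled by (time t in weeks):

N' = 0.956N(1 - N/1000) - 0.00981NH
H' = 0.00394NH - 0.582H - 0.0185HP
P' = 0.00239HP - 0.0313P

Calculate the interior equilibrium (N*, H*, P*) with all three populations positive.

From dP/dt = 0: 0.00239H* = 0.0313, so H* = 13.1.
From dN/dt = 0: 0.956(1 - N*/1000) = 0.00981·13.1, giving N* = 1000·(1 - 0.134) = 866.
From dH/dt = 0: 0.00394·866 - 0.582 = 0.0185P*, so P* = 2.83/0.0185 = 153.

N* ≈ 866, H* ≈ 13.1, P* ≈ 153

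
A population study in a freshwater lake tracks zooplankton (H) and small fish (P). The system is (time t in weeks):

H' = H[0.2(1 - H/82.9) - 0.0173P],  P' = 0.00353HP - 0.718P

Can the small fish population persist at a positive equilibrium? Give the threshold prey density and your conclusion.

The predator equation gives dP/dt > 0 only when H > 0.718/0.00353 = 203.
Without the predator, H → K = 82.9. Since 82.9 < 203, the predator cannot invade.

Threshold H = 203; K < 203, so no, the predator goes extinct.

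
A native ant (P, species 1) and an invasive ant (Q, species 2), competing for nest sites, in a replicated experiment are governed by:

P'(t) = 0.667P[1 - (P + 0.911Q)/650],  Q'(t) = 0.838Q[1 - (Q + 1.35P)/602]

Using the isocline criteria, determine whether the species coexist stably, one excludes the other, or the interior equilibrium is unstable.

Compare the nullcline intercepts: K1/α12 = 650/0.911 = 714 > K2 = 602; K2/α21 = 602/1.35 = 446 < K1 = 650.
Since the inequalities point opposite ways, species 1 can invade but species 2 cannot.

species 1 excludes species 2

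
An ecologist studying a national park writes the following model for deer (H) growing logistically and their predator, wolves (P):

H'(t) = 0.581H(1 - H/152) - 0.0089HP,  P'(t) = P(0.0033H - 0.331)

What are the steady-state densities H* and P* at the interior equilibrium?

H* ≈ 100, P* ≈ 22.2

From dP/dt = 0 with P > 0: 0.0033H* = 0.331, so H* = 100.
Substitute into dH/dt = 0: 0.581(1 - 100/152) = 0.0089P*.
The bracket is 0.34, giving P* = 0.198/0.0089 = 22.2.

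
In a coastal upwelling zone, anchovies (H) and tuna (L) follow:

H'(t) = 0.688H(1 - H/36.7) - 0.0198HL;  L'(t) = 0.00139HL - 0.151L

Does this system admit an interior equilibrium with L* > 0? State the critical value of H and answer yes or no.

The predator equation gives dL/dt > 0 only when H > 0.151/0.00139 = 109.
Without the predator, H → K = 36.7. Since 36.7 < 109, the predator cannot invade.

Threshold H = 109; K < 109, so no, the predator goes extinct.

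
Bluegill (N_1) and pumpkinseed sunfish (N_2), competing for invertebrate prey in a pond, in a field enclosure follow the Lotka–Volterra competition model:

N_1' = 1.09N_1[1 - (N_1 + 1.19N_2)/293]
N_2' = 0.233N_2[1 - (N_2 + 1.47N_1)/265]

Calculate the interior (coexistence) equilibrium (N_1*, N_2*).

Setting both brackets to zero gives the nullclines N_1 + 1.19N_2 = 293 and 1.47N_1 + N_2 = 265.
Substituting N_2 = 265 - 1.47N_1 into the first: N_1(1 - 1.19·1.47) = 293 - 1.19·265.
So N_1* = -22.3/-0.749 = 29.8, and then N_2* = 265 - 1.47·29.8 = 221.

N_1* ≈ 29.8, N_2* ≈ 221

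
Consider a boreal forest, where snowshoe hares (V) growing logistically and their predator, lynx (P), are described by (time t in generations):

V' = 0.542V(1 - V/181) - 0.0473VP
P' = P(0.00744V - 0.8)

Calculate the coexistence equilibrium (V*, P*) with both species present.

From dP/dt = 0 with P > 0: 0.00744V* = 0.8, so V* = 108.
Substitute into dV/dt = 0: 0.542(1 - 108/181) = 0.0473P*.
The bracket is 0.406, giving P* = 0.22/0.0473 = 4.65.

V* ≈ 108, P* ≈ 4.65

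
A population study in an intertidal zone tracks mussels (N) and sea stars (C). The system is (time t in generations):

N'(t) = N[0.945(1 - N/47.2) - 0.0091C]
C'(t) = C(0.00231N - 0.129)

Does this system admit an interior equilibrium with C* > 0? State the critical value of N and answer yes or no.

The predator equation gives dC/dt > 0 only when N > 0.129/0.00231 = 55.8.
Without the predator, N → K = 47.2. Since 47.2 < 55.8, the predator cannot invade.

Threshold N = 55.8; K < 55.8, so no, the predator goes extinct.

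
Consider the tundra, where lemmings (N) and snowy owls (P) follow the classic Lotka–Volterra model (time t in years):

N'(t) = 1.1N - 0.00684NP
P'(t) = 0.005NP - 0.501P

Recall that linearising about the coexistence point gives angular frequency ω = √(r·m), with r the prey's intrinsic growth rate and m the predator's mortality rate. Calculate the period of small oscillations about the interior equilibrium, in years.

T ≈ 8.46 years

Here r = 1.1 and m = 0.501, so r·m = 0.551.
ω = √0.551 = 0.742 per year, hence T = 2π/ω ≈ 8.46 years.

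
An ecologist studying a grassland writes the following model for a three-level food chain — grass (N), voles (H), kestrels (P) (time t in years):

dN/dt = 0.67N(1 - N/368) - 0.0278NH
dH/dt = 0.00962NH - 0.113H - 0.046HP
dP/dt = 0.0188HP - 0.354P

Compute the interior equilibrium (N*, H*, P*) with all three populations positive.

From dP/dt = 0: 0.0188H* = 0.354, so H* = 18.8.
From dN/dt = 0: 0.67(1 - N*/368) = 0.0278·18.8, giving N* = 368·(1 - 0.781) = 80.5.
From dH/dt = 0: 0.00962·80.5 - 0.113 = 0.046P*, so P* = 0.661/0.046 = 14.4.

N* ≈ 80.5, H* ≈ 18.8, P* ≈ 14.4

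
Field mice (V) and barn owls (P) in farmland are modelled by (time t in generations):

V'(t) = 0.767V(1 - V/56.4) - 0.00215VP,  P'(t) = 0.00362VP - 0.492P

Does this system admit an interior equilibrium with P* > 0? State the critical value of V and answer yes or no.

The predator equation gives dP/dt > 0 only when V > 0.492/0.00362 = 136.
Without the predator, V → K = 56.4. Since 56.4 < 136, the predator cannot invade.

Threshold V = 136; K < 136, so no, the predator goes extinct.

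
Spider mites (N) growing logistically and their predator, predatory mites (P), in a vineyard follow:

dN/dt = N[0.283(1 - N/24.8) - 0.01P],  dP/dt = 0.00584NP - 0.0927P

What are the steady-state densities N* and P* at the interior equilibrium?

N* ≈ 15.9, P* ≈ 10.2

From dP/dt = 0 with P > 0: 0.00584N* = 0.0927, so N* = 15.9.
Substitute into dN/dt = 0: 0.283(1 - 15.9/24.8) = 0.01P*.
The bracket is 0.36, giving P* = 0.102/0.01 = 10.2.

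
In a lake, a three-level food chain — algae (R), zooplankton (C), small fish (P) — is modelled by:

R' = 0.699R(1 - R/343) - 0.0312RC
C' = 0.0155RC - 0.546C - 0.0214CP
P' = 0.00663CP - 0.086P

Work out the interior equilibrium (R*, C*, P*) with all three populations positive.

From dP/dt = 0: 0.00663C* = 0.086, so C* = 13.
From dR/dt = 0: 0.699(1 - R*/343) = 0.0312·13, giving R* = 343·(1 - 0.579) = 144.
From dC/dt = 0: 0.0155·144 - 0.546 = 0.0214P*, so P* = 1.69/0.0214 = 79.1.

R* ≈ 144, C* ≈ 13, P* ≈ 79.1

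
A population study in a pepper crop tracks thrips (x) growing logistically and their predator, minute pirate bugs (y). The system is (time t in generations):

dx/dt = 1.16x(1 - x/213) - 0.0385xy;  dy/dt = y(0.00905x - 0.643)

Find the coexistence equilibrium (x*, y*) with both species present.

x* ≈ 71, y* ≈ 20.1

From dy/dt = 0 with y > 0: 0.00905x* = 0.643, so x* = 71.
Substitute into dx/dt = 0: 1.16(1 - 71/213) = 0.0385y*.
The bracket is 0.666, giving y* = 0.773/0.0385 = 20.1.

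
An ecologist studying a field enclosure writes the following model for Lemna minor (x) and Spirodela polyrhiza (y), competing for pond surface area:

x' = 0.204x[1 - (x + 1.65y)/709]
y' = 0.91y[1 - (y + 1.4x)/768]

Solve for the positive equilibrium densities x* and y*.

Setting both brackets to zero gives the nullclines x + 1.65y = 709 and 1.4x + y = 768.
Substituting y = 768 - 1.4x into the first: x(1 - 1.65·1.4) = 709 - 1.65·768.
So x* = -558/-1.31 = 426, and then y* = 768 - 1.4·426 = 171.

x* ≈ 426, y* ≈ 171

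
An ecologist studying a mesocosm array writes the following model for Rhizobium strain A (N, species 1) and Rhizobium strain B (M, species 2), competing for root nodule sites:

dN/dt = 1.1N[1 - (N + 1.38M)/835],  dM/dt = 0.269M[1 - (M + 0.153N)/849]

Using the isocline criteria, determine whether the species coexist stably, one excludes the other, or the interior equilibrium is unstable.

species 2 excludes species 1

Compare the nullcline intercepts: K1/α12 = 835/1.38 = 605 < K2 = 849; K2/α21 = 849/0.153 = 5550 > K1 = 835.
Since the inequalities point opposite ways, species 2 can invade but species 1 cannot.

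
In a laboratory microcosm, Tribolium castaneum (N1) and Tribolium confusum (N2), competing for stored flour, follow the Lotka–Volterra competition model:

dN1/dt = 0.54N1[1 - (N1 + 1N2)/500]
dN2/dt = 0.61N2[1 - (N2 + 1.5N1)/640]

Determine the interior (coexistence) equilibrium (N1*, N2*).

N1* ≈ 280, N2* ≈ 220

Setting both brackets to zero gives the nullclines N1 + 1N2 = 500 and 1.5N1 + N2 = 640.
Substituting N2 = 640 - 1.5N1 into the first: N1(1 - 1·1.5) = 500 - 1·640.
So N1* = -140/-0.5 = 280, and then N2* = 640 - 1.5·280 = 220.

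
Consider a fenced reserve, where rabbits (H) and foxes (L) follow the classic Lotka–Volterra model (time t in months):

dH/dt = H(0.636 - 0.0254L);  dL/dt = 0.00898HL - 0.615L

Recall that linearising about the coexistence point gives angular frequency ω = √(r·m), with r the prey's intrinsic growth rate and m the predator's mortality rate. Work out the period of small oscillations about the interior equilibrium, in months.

T ≈ 10 months

Here r = 0.636 and m = 0.615, so r·m = 0.391.
ω = √0.391 = 0.625 per month, hence T = 2π/ω ≈ 10 months.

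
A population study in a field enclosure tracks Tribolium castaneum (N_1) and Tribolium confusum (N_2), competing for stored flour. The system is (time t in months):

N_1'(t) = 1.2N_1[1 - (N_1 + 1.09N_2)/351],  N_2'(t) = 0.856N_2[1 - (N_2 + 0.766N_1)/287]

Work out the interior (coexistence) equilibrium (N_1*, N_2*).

Setting both brackets to zero gives the nullclines N_1 + 1.09N_2 = 351 and 0.766N_1 + N_2 = 287.
Substituting N_2 = 287 - 0.766N_1 into the first: N_1(1 - 1.09·0.766) = 351 - 1.09·287.
So N_1* = 38.2/0.165 = 231, and then N_2* = 287 - 0.766·231 = 110.

N_1* ≈ 231, N_2* ≈ 110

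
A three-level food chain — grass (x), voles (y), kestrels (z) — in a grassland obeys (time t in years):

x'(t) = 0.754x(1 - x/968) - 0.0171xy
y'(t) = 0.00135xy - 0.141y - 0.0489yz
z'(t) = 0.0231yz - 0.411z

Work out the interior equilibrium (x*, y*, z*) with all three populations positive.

From dz/dt = 0: 0.0231y* = 0.411, so y* = 17.8.
From dx/dt = 0: 0.754(1 - x*/968) = 0.0171·17.8, giving x* = 968·(1 - 0.404) = 577.
From dy/dt = 0: 0.00135·577 - 0.141 = 0.0489z*, so z* = 0.638/0.0489 = 13.1.

x* ≈ 577, y* ≈ 17.8, z* ≈ 13.1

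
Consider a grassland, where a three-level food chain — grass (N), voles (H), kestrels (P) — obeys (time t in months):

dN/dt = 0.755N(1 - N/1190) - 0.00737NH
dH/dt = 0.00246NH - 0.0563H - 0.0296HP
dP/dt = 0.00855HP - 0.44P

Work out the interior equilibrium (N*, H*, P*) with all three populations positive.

From dP/dt = 0: 0.00855H* = 0.44, so H* = 51.5.
From dN/dt = 0: 0.755(1 - N*/1190) = 0.00737·51.5, giving N* = 1190·(1 - 0.502) = 592.
From dH/dt = 0: 0.00246·592 - 0.0563 = 0.0296P*, so P* = 1.4/0.0296 = 47.3.

N* ≈ 592, H* ≈ 51.5, P* ≈ 47.3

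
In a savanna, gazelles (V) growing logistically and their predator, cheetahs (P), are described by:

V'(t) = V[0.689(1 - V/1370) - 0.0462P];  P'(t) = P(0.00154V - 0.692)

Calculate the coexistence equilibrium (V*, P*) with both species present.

From dP/dt = 0 with P > 0: 0.00154V* = 0.692, so V* = 449.
Substitute into dV/dt = 0: 0.689(1 - 449/1370) = 0.0462P*.
The bracket is 0.672, giving P* = 0.463/0.0462 = 10.

V* ≈ 449, P* ≈ 10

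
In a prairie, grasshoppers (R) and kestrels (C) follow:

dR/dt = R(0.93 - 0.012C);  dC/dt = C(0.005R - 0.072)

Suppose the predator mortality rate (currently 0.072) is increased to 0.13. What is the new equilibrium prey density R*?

At the interior fixed point, setting dC/dt = 0 with C > 0 fixes R* = (predator death rate)/(RC coefficient) — independent of the other coefficients.
With the change, R* = 0.13/0.005 = 26; it rises from 14.4.

R* ≈ 26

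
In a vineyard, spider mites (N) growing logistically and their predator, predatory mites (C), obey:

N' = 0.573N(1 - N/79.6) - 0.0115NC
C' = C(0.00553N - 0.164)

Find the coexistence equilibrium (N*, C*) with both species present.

From dC/dt = 0 with C > 0: 0.00553N* = 0.164, so N* = 29.7.
Substitute into dN/dt = 0: 0.573(1 - 29.7/79.6) = 0.0115C*.
The bracket is 0.627, giving C* = 0.36/0.0115 = 31.3.

N* ≈ 29.7, C* ≈ 31.3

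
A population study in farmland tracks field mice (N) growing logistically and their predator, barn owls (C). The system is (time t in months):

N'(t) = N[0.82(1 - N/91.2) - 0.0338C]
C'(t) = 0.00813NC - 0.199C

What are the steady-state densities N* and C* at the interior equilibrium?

From dC/dt = 0 with C > 0: 0.00813N* = 0.199, so N* = 24.5.
Substitute into dN/dt = 0: 0.82(1 - 24.5/91.2) = 0.0338C*.
The bracket is 0.732, giving C* = 0.6/0.0338 = 17.7.

N* ≈ 24.5, C* ≈ 17.7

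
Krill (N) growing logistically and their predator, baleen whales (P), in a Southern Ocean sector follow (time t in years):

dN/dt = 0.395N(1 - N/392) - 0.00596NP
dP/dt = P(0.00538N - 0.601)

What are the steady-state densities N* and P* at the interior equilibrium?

N* ≈ 112, P* ≈ 47.4

From dP/dt = 0 with P > 0: 0.00538N* = 0.601, so N* = 112.
Substitute into dN/dt = 0: 0.395(1 - 112/392) = 0.00596P*.
The bracket is 0.715, giving P* = 0.282/0.00596 = 47.4.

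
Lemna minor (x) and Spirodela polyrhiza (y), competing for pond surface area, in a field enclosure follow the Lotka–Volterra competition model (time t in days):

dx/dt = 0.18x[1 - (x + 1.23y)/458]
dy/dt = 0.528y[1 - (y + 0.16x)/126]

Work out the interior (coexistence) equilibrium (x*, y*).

x* ≈ 377, y* ≈ 65.6

Setting both brackets to zero gives the nullclines x + 1.23y = 458 and 0.16x + y = 126.
Substituting y = 126 - 0.16x into the first: x(1 - 1.23·0.16) = 458 - 1.23·126.
So x* = 303/0.803 = 377, and then y* = 126 - 0.16·377 = 65.6.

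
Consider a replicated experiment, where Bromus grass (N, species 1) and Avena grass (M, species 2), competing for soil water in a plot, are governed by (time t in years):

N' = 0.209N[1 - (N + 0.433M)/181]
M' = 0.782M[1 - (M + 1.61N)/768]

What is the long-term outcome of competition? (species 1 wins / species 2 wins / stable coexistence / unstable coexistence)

Compare the nullcline intercepts: K1/α12 = 181/0.433 = 418 < K2 = 768; K2/α21 = 768/1.61 = 477 > K1 = 181.
Since the inequalities point opposite ways, species 2 can invade but species 1 cannot.

species 2 excludes species 1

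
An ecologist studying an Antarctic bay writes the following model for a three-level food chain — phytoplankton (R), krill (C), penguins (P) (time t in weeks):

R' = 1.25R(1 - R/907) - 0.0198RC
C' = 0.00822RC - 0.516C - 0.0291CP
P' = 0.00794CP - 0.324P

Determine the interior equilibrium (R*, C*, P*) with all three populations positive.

R* ≈ 321, C* ≈ 40.8, P* ≈ 72.9

From dP/dt = 0: 0.00794C* = 0.324, so C* = 40.8.
From dR/dt = 0: 1.25(1 - R*/907) = 0.0198·40.8, giving R* = 907·(1 - 0.646) = 321.
From dC/dt = 0: 0.00822·321 - 0.516 = 0.0291P*, so P* = 2.12/0.0291 = 72.9.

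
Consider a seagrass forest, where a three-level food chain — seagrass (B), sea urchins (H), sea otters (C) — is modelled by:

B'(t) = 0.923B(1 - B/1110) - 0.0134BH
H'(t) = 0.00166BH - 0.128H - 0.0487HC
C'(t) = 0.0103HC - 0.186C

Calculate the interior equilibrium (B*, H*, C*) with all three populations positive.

B* ≈ 819, H* ≈ 18.1, C* ≈ 25.3

From dC/dt = 0: 0.0103H* = 0.186, so H* = 18.1.
From dB/dt = 0: 0.923(1 - B*/1110) = 0.0134·18.1, giving B* = 1110·(1 - 0.262) = 819.
From dH/dt = 0: 0.00166·819 - 0.128 = 0.0487C*, so C* = 1.23/0.0487 = 25.3.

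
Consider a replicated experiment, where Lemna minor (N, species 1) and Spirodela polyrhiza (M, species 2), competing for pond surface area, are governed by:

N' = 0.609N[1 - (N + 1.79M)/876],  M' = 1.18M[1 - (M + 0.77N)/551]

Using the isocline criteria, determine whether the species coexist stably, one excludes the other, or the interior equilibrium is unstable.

Compare the nullcline intercepts: K1/α12 = 876/1.79 = 489 < K2 = 551; K2/α21 = 551/0.77 = 716 < K1 = 876.
Since both are reversed, neither can invade when rare; the interior point is a saddle.

unstable coexistence (outcome depends on initial conditions)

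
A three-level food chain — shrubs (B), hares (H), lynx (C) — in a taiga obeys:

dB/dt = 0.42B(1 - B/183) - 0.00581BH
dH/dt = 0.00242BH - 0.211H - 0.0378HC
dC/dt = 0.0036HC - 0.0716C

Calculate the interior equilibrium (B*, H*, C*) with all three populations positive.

From dC/dt = 0: 0.0036H* = 0.0716, so H* = 19.9.
From dB/dt = 0: 0.42(1 - B*/183) = 0.00581·19.9, giving B* = 183·(1 - 0.275) = 133.
From dH/dt = 0: 0.00242·133 - 0.211 = 0.0378C*, so C* = 0.11/0.0378 = 2.91.

B* ≈ 133, H* ≈ 19.9, C* ≈ 2.91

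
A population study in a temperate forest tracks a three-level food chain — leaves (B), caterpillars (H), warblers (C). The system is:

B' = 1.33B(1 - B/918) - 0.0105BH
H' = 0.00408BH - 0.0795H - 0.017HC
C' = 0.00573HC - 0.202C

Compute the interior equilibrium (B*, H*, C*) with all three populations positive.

From dC/dt = 0: 0.00573H* = 0.202, so H* = 35.3.
From dB/dt = 0: 1.33(1 - B*/918) = 0.0105·35.3, giving B* = 918·(1 - 0.278) = 663.
From dH/dt = 0: 0.00408·663 - 0.0795 = 0.017C*, so C* = 2.62/0.017 = 154.

B* ≈ 663, H* ≈ 35.3, C* ≈ 154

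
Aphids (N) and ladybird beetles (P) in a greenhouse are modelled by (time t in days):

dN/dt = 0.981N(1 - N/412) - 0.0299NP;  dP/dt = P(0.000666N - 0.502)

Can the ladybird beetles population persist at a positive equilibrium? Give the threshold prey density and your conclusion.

Threshold N = 754; K < 754, so no, the predator goes extinct.

The predator equation gives dP/dt > 0 only when N > 0.502/0.000666 = 754.
Without the predator, N → K = 412. Since 412 < 754, the predator cannot invade.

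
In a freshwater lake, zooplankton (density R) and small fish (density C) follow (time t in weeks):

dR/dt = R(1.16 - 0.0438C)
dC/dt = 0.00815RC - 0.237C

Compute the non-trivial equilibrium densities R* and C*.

R* ≈ 29.1, C* ≈ 26.5

Set dC/dt = 0 with C > 0: 0.00815R - 0.237 = 0, so R* = 0.237/0.00815 = 29.1.
Set dR/dt = 0 with R > 0: 1.16 - 0.0438C = 0, so C* = 1.16/0.0438 = 26.5.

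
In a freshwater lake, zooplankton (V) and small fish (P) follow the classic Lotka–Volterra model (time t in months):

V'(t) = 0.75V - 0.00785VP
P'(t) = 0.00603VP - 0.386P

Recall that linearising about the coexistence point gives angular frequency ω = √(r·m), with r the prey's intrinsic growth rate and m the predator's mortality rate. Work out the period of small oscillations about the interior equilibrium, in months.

T ≈ 11.7 months

Here r = 0.75 and m = 0.386, so r·m = 0.289.
ω = √0.289 = 0.538 per month, hence T = 2π/ω ≈ 11.7 months.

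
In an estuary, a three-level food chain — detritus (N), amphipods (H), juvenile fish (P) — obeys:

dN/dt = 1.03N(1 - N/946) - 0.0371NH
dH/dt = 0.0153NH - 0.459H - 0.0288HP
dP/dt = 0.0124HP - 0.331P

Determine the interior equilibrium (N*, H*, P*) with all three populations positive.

From dP/dt = 0: 0.0124H* = 0.331, so H* = 26.7.
From dN/dt = 0: 1.03(1 - N*/946) = 0.0371·26.7, giving N* = 946·(1 - 0.961) = 36.4.
From dH/dt = 0: 0.0153·36.4 - 0.459 = 0.0288P*, so P* = 0.0984/0.0288 = 3.42.

N* ≈ 36.4, H* ≈ 26.7, P* ≈ 3.42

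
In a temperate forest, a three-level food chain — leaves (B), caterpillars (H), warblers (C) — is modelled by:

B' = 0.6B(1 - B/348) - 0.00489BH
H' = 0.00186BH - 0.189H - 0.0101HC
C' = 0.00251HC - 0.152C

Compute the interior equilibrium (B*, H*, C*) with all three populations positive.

B* ≈ 176, H* ≈ 60.6, C* ≈ 13.7

From dC/dt = 0: 0.00251H* = 0.152, so H* = 60.6.
From dB/dt = 0: 0.6(1 - B*/348) = 0.00489·60.6, giving B* = 348·(1 - 0.494) = 176.
From dH/dt = 0: 0.00186·176 - 0.189 = 0.0101C*, so C* = 0.139/0.0101 = 13.7.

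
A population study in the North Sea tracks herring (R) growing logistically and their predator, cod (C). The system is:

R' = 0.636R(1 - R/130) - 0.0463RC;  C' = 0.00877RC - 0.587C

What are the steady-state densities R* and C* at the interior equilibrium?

R* ≈ 66.9, C* ≈ 6.66

From dC/dt = 0 with C > 0: 0.00877R* = 0.587, so R* = 66.9.
Substitute into dR/dt = 0: 0.636(1 - 66.9/130) = 0.0463C*.
The bracket is 0.485, giving C* = 0.309/0.0463 = 6.66.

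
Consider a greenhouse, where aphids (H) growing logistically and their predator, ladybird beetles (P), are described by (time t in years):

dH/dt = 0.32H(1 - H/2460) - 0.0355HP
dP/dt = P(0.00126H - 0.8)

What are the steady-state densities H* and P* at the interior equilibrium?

From dP/dt = 0 with P > 0: 0.00126H* = 0.8, so H* = 635.
Substitute into dH/dt = 0: 0.32(1 - 635/2460) = 0.0355P*.
The bracket is 0.742, giving P* = 0.237/0.0355 = 6.69.

H* ≈ 635, P* ≈ 6.69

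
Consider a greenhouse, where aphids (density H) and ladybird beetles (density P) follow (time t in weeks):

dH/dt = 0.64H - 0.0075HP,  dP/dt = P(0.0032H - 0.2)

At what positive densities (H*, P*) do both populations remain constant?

H* ≈ 62.5, P* ≈ 85.3

Set dP/dt = 0 with P > 0: 0.0032H - 0.2 = 0, so H* = 0.2/0.0032 = 62.5.
Set dH/dt = 0 with H > 0: 0.64 - 0.0075P = 0, so P* = 0.64/0.0075 = 85.3.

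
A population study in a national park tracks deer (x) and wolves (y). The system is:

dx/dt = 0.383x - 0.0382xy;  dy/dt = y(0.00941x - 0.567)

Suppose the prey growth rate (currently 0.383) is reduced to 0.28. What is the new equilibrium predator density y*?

y* ≈ 7.33

At the interior fixed point, setting dx/dt = 0 with x > 0 fixes y* = (prey growth rate)/(xy coefficient) — independent of the other coefficients.
With the change, y* = 0.28/0.0382 = 7.33; it falls from 10.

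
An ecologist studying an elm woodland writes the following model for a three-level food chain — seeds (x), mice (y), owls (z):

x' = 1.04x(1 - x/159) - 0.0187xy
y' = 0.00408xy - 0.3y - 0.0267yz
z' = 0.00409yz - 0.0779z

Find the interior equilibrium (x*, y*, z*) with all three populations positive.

x* ≈ 105, y* ≈ 19, z* ≈ 4.74

From dz/dt = 0: 0.00409y* = 0.0779, so y* = 19.
From dx/dt = 0: 1.04(1 - x*/159) = 0.0187·19, giving x* = 159·(1 - 0.342) = 105.
From dy/dt = 0: 0.00408·105 - 0.3 = 0.0267z*, so z* = 0.127/0.0267 = 4.74.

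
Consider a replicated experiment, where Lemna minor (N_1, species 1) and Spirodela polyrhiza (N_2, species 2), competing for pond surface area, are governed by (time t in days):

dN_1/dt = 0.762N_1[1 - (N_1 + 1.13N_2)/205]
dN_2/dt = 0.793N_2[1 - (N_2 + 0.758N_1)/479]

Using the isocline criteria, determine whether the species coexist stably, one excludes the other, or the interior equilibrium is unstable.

species 2 excludes species 1

Compare the nullcline intercepts: K1/α12 = 205/1.13 = 181 < K2 = 479; K2/α21 = 479/0.758 = 632 > K1 = 205.
Since the inequalities point opposite ways, species 2 can invade but species 1 cannot.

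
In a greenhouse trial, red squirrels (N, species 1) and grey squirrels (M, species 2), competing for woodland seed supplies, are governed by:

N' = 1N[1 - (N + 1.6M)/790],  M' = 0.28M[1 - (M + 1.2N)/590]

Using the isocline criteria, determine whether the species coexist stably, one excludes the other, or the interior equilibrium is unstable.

Compare the nullcline intercepts: K1/α12 = 790/1.6 = 494 < K2 = 590; K2/α21 = 590/1.2 = 492 < K1 = 790.
Since both are reversed, neither can invade when rare; the interior point is a saddle.

unstable coexistence (outcome depends on initial conditions)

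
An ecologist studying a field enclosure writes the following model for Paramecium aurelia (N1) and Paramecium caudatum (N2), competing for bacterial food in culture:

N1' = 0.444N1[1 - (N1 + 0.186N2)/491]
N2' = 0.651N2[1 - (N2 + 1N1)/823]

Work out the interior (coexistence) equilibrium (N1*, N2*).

N1* ≈ 415, N2* ≈ 408

Setting both brackets to zero gives the nullclines N1 + 0.186N2 = 491 and 1N1 + N2 = 823.
Substituting N2 = 823 - 1N1 into the first: N1(1 - 0.186·1) = 491 - 0.186·823.
So N1* = 338/0.814 = 415, and then N2* = 823 - 1·415 = 408.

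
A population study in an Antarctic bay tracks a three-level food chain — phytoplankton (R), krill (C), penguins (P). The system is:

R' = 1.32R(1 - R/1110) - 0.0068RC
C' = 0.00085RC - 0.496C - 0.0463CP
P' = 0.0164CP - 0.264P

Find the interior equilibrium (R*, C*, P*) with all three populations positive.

R* ≈ 1020, C* ≈ 16.1, P* ≈ 7.98

From dP/dt = 0: 0.0164C* = 0.264, so C* = 16.1.
From dR/dt = 0: 1.32(1 - R*/1110) = 0.0068·16.1, giving R* = 1110·(1 - 0.0829) = 1020.
From dC/dt = 0: 0.00085·1020 - 0.496 = 0.0463P*, so P* = 0.369/0.0463 = 7.98.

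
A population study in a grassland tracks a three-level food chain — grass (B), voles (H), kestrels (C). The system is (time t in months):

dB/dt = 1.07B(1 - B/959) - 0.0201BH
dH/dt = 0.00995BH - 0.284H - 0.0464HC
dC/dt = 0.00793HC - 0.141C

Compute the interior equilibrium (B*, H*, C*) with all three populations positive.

B* ≈ 639, H* ≈ 17.8, C* ≈ 131

From dC/dt = 0: 0.00793H* = 0.141, so H* = 17.8.
From dB/dt = 0: 1.07(1 - B*/959) = 0.0201·17.8, giving B* = 959·(1 - 0.334) = 639.
From dH/dt = 0: 0.00995·639 - 0.284 = 0.0464C*, so C* = 6.07/0.0464 = 131.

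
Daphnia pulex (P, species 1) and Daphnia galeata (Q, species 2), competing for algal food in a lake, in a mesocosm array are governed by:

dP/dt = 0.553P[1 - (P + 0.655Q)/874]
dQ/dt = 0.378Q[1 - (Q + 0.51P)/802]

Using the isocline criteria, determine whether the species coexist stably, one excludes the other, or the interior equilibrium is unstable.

stable coexistence

Compare the nullcline intercepts: K1/α12 = 874/0.655 = 1330 > K2 = 802; K2/α21 = 802/0.51 = 1570 > K1 = 874.
Since both inequalities hold, each species can invade when rare, so the interior equilibrium is stable.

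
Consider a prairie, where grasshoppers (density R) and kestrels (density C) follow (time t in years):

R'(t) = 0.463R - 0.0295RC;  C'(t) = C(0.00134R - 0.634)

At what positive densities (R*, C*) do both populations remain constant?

Set dC/dt = 0 with C > 0: 0.00134R - 0.634 = 0, so R* = 0.634/0.00134 = 473.
Set dR/dt = 0 with R > 0: 0.463 - 0.0295C = 0, so C* = 0.463/0.0295 = 15.7.

R* ≈ 473, C* ≈ 15.7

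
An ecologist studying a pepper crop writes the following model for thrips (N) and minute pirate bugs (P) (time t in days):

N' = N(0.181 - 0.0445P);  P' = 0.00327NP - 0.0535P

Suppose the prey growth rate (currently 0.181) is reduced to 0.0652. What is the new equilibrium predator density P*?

P* ≈ 1.47

At the interior fixed point, setting dN/dt = 0 with N > 0 fixes P* = (prey growth rate)/(NP coefficient) — independent of the other coefficients.
With the change, P* = 0.0652/0.0445 = 1.47; it falls from 4.07.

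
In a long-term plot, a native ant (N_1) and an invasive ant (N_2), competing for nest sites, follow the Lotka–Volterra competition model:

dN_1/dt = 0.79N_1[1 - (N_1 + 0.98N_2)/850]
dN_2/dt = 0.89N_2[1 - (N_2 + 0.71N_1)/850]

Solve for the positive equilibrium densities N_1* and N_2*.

Setting both brackets to zero gives the nullclines N_1 + 0.98N_2 = 850 and 0.71N_1 + N_2 = 850.
Substituting N_2 = 850 - 0.71N_1 into the first: N_1(1 - 0.98·0.71) = 850 - 0.98·850.
So N_1* = 17/0.304 = 55.9, and then N_2* = 850 - 0.71·55.9 = 810.

N_1* ≈ 55.9, N_2* ≈ 810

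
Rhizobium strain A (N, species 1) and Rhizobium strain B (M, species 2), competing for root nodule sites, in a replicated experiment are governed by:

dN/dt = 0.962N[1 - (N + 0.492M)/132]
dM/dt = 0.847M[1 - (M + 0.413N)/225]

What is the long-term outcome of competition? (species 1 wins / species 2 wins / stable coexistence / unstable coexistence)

Compare the nullcline intercepts: K1/α12 = 132/0.492 = 268 > K2 = 225; K2/α21 = 225/0.413 = 545 > K1 = 132.
Since both inequalities hold, each species can invade when rare, so the interior equilibrium is stable.

stable coexistence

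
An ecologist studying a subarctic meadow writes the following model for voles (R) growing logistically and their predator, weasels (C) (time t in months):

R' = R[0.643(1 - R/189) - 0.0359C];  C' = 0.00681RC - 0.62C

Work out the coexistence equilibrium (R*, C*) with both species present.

From dC/dt = 0 with C > 0: 0.00681R* = 0.62, so R* = 91.
Substitute into dR/dt = 0: 0.643(1 - 91/189) = 0.0359C*.
The bracket is 0.518, giving C* = 0.333/0.0359 = 9.28.

R* ≈ 91, C* ≈ 9.28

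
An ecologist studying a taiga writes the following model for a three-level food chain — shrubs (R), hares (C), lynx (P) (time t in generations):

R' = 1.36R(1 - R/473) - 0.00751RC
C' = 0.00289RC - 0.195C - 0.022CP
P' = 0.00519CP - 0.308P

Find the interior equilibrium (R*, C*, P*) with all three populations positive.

R* ≈ 318, C* ≈ 59.3, P* ≈ 32.9

From dP/dt = 0: 0.00519C* = 0.308, so C* = 59.3.
From dR/dt = 0: 1.36(1 - R*/473) = 0.00751·59.3, giving R* = 473·(1 - 0.328) = 318.
From dC/dt = 0: 0.00289·318 - 0.195 = 0.022P*, so P* = 0.724/0.022 = 32.9.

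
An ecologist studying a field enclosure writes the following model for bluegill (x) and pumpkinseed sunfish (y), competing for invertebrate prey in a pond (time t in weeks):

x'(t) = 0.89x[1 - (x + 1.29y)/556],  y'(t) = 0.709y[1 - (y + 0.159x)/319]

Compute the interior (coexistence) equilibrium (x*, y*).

x* ≈ 182, y* ≈ 290

Setting both brackets to zero gives the nullclines x + 1.29y = 556 and 0.159x + y = 319.
Substituting y = 319 - 0.159x into the first: x(1 - 1.29·0.159) = 556 - 1.29·319.
So x* = 144/0.795 = 182, and then y* = 319 - 0.159·182 = 290.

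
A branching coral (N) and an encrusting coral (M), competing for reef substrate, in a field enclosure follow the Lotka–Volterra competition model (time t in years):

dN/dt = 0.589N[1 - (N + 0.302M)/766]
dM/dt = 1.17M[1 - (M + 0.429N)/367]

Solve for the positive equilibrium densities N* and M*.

Setting both brackets to zero gives the nullclines N + 0.302M = 766 and 0.429N + M = 367.
Substituting M = 367 - 0.429N into the first: N(1 - 0.302·0.429) = 766 - 0.302·367.
So N* = 655/0.87 = 753, and then M* = 367 - 0.429·753 = 44.1.

N* ≈ 753, M* ≈ 44.1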